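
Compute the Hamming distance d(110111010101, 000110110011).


Count differing positions: ^ ^ . . . ^ ^ . . ^ ^ . = 6 differences

6


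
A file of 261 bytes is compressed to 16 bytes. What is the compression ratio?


Ratio = original / compressed = 261 / 16 = 16.3125

16.3125


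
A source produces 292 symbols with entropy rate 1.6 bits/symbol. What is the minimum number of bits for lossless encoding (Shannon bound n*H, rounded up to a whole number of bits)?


Minimum bits >= n * H = 292 * 1.6 = 467.2, rounded up to a whole number of bits = 468

468 bits


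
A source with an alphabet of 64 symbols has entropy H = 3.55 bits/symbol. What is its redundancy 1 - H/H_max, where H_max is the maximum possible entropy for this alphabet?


H_max = log2(K) = log2(64) = 6.0 bits/symbol. Redundancy = 1 - H/H_max = 1 - 3.55/6.0 = 1 - 0.5917 = 0.4083

0.4083


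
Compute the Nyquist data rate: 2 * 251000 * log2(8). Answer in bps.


Rate = 2 * B * log2(M) = 2 * 251000 * 3.0 = 1506000.0

1506000.0 bps


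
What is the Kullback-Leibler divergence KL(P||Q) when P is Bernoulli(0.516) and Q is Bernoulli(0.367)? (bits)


KL = p*log2(p/q) + (1-p)*log2((1-p)/(1-q)) = 0.516*log2(0.516/0.367) + 0.484*log2(0.484/0.633) = 0.0663

0.0663 bits


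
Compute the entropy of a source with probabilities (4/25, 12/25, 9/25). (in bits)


H = -sum(p_i * log2(p_i)). Terms: -(4/25)*log2(4/25) = 0.423017; -(12/25)*log2(12/25) = 0.508269; -(9/25)*log2(9/25) = 0.530615. H = 0.423017 + 0.508269 + 0.530615 = 1.4619

1.4619 bits


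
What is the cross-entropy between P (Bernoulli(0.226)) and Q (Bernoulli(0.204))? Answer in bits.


H(P,Q) = -p*log2(q) - (1-p)*log2(1-q). -0.226*log2(0.204) = 0.518299; -0.774*log2(0.796) = 0.254770. H(P,Q) = 0.518299 + 0.254770 = 0.7731

0.7731 bits


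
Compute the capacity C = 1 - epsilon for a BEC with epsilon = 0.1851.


C = 1 - epsilon = 1 - 0.1851 = 0.8149

0.8149 bits


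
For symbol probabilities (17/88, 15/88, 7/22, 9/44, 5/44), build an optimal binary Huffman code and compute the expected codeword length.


Huffman construction (repeatedly merge the two least-probable nodes; each merge adds 1 bit to every symbol beneath it): 5/44 + 15/88 = 25/88; 17/88 + 9/44 = 35/88; 25/88 + 7/22 = 53/88; 35/88 + 53/88 = 1. Resulting codeword lengths (in the order the probabilities were given): (2, 3, 2, 2, 3). L_avg = sum(p_i * l_i) = 17/88*2 + 15/88*3 + 7/22*2 + 9/44*2 + 5/44*3 = 201/88 = 2.2841

2.2841 bits


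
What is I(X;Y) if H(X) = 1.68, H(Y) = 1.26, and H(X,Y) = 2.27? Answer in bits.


I(X;Y) = H(X) + H(Y) - H(X,Y) = 1.68 + 1.26 - 2.27 = 0.67

0.67 bits


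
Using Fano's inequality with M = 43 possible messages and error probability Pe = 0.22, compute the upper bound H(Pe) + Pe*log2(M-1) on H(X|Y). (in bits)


H(Pe) = -Pe*log2(Pe) - (1-Pe)*log2(1-Pe) = -0.22*log2(0.22) - 0.78*log2(0.78) = 0.480573 + 0.279594 = 0.7602. Pe*log2(M-1) = 0.22*log2(42) = 1.186310. Bound = H(Pe) + Pe*log2(M-1) = 0.480573 + 0.279594 + 1.186310 = 1.9465

1.9465 bits


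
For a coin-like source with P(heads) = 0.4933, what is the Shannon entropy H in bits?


H = -p*log2(p) - (1-p)*log2(1-p). -0.4933*log2(0.4933) = 0.502901; -0.5067*log2(0.5067) = 0.496969. H = 0.502901 + 0.496969 = 0.9999

0.9999 bits


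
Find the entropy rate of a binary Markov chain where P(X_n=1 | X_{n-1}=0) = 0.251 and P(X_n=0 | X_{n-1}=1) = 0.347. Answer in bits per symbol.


Stationary distribution: pi_0 = p10/(p01+p10) = 0.5803, pi_1 = 0.4197. Entropy rate H' = pi_0*H(p01) + pi_1*H(p10) = 0.5803*0.8129 + 0.4197*0.9314 = 0.8626

0.8626 bits/symbol


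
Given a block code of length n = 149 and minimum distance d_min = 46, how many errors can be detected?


Detection capability = d_min - 1 = 46 - 1 = 45

45 errors


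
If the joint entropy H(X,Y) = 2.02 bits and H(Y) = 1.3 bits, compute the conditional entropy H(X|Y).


H(X|Y) = H(X,Y) - H(Y) = 2.02 - 1.3 = 0.72

0.72 bits


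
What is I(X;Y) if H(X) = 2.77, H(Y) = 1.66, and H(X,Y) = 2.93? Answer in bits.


I(X;Y) = H(X) + H(Y) - H(X,Y) = 2.77 + 1.66 - 2.93 = 1.5

1.5 bits


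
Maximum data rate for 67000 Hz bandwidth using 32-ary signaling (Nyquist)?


Rate = 2 * B * log2(M) = 2 * 67000 * 5.0 = 670000.0

670000.0 bps


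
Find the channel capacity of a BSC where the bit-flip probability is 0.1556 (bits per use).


H(p) = -p*log2(p) - (1-p)*log2(1-p) = -0.1556*log2(0.1556) - 0.8444*log2(0.8444) = 0.417644 + 0.206035 = 0.6237. C = 1 - H(p) = 1 - 0.6237 = 0.3763

0.3763 bits


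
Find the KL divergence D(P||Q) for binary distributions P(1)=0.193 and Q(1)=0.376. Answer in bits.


KL = p*log2(p/q) + (1-p)*log2((1-p)/(1-q)) = 0.193*log2(0.193/0.376) + 0.807*log2(0.807/0.624) = 0.1137

0.1137 bits


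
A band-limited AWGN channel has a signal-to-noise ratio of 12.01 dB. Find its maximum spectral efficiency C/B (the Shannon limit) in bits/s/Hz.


SNR_linear = 10^(12.01/10) = 15.8855; C/B = log2(1 + SNR_linear) = log2(1 + 15.8855) = 4.0777

4.0777 bits/s/Hz


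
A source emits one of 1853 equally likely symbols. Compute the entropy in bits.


H = log2(n) = log2(1853) = 10.8556

10.8556 bits


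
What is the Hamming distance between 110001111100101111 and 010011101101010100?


Count differing positions: ^ . . . ^ . . ^ . . . ^ ^ ^ ^ . ^ ^ = 9 differences

9


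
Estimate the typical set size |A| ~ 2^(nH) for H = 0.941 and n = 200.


log2|A_typical| = nH = 200 * 0.941 = 188.2, so |A_typical| ~ 2^188.2 = 4.507e+56

4.507e+56


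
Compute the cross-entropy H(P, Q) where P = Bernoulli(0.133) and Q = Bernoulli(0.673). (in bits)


H(P,Q) = -p*log2(q) - (1-p)*log2(1-q). -0.133*log2(0.673) = 0.075986; -0.867*log2(0.327) = 1.398157. H(P,Q) = 0.075986 + 1.398157 = 1.4741

1.4741 bits


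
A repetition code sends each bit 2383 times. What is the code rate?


Rate = k/n = 1/2383

1/2383


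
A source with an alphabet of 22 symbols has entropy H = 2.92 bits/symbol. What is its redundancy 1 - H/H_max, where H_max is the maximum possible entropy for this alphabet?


H_max = log2(K) = log2(22) = 4.4594 bits/symbol. Redundancy = 1 - H/H_max = 1 - 2.92/4.4594 = 1 - 0.6548 = 0.3452

0.3452


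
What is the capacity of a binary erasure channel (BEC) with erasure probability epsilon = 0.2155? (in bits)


C = 1 - epsilon = 1 - 0.2155 = 0.7845

0.7845 bits


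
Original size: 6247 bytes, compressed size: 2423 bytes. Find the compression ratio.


Ratio = original / compressed = 6247 / 2423 = 2.5782

2.5782


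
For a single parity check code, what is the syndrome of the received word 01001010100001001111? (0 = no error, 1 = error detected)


Syndrome = XOR of all bits = 0 XOR 1 XOR 0 XOR 0 XOR 1 XOR 0 XOR 1 XOR 0 XOR 1 XOR 0 XOR 0 XOR 0 XOR 0 XOR 1 XOR 0 XOR 0 XOR 1 XOR 1 XOR 1 XOR 1 = 1

1


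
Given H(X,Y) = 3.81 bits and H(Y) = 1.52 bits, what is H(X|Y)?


H(X|Y) = H(X,Y) - H(Y) = 3.81 - 1.52 = 2.29

2.29 bits


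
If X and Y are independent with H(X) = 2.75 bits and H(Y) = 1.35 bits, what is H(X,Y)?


For independent variables, H(X,Y) = H(X) + H(Y) = 2.75 + 1.35 = 4.1

4.1 bits


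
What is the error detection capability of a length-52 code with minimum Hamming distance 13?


Detection capability = d_min - 1 = 13 - 1 = 12

12 errors


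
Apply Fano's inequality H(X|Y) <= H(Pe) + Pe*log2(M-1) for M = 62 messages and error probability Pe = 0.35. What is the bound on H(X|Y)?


H(Pe) = -Pe*log2(Pe) - (1-Pe)*log2(1-Pe) = -0.35*log2(0.35) - 0.65*log2(0.65) = 0.530101 + 0.403967 = 0.9341. Pe*log2(M-1) = 0.35*log2(61) = 2.075758. Bound = H(Pe) + Pe*log2(M-1) = 0.530101 + 0.403967 + 2.075758 = 3.0098

3.0098 bits


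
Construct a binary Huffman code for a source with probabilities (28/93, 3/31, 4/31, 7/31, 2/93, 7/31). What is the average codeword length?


Huffman construction (repeatedly merge the two least-probable nodes; each merge adds 1 bit to every symbol beneath it): 2/93 + 3/31 = 11/93; 11/93 + 4/31 = 23/93; 7/31 + 7/31 = 14/31; 23/93 + 28/93 = 17/31; 14/31 + 17/31 = 1. Resulting codeword lengths (in the order the probabilities were given): (2, 4, 3, 2, 4, 2). L_avg = sum(p_i * l_i) = 28/93*2 + 3/31*4 + 4/31*3 + 7/31*2 + 2/93*4 + 7/31*2 = 220/93 = 2.3656

2.3656 bits


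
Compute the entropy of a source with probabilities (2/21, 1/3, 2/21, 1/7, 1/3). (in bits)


H = -sum(p_i * log2(p_i)). Terms: -(2/21)*log2(2/21) = 0.323078; -(1/3)*log2(1/3) = 0.528321; -(2/21)*log2(2/21) = 0.323078; -(1/7)*log2(1/7) = 0.401051; -(1/3)*log2(1/3) = 0.528321. H = 0.323078 + 0.528321 + 0.323078 + 0.401051 + 0.528321 = 2.1038

2.1038 bits


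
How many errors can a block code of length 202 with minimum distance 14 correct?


Correction capability = floor((d-1)/2) = floor((14-1)/2) = 6

6 errors


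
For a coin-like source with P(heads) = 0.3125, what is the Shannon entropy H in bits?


H = -p*log2(p) - (1-p)*log2(1-p). -0.3125*log2(0.3125) = 0.524397; -0.6875*log2(0.6875) = 0.371641. H = 0.524397 + 0.371641 = 0.896

0.896 bits


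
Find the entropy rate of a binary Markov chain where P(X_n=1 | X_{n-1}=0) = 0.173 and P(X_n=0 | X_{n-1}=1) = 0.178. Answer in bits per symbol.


Stationary distribution: pi_0 = p10/(p01+p10) = 0.5071, pi_1 = 0.4929. Entropy rate H' = pi_0*H(p01) + pi_1*H(p10) = 0.5071*0.6645 + 0.4929*0.6757 = 0.67

0.67 bits/symbol


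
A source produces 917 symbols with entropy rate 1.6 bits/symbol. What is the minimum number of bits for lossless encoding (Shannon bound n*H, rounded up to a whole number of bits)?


Minimum bits >= n * H = 917 * 1.6 = 1467.2, rounded up to a whole number of bits = 1468

1468 bits


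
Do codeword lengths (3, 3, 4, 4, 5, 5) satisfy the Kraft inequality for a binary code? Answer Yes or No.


Kraft sum = sum(2^(-l_i)) = 0.4375, need <= 1. Result: satisfied (a binary prefix-free code with these lengths exists)

Yes


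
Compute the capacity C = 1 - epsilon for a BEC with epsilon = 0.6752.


C = 1 - epsilon = 1 - 0.6752 = 0.3248

0.3248 bits


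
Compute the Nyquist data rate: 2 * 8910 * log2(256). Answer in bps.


Rate = 2 * B * log2(M) = 2 * 8910 * 8.0 = 142560.0

142560.0 bps


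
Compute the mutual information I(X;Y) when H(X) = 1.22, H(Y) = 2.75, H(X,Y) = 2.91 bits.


I(X;Y) = H(X) + H(Y) - H(X,Y) = 1.22 + 2.75 - 2.91 = 1.06

1.06 bits


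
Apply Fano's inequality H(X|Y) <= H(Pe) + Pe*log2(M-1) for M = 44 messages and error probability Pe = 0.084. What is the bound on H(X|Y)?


H(Pe) = -Pe*log2(Pe) - (1-Pe)*log2(1-Pe) = -0.084*log2(0.084) - 0.916*log2(0.916) = 0.300171 + 0.115948 = 0.4161. Pe*log2(M-1) = 0.084*log2(43) = 0.455806. Bound = H(Pe) + Pe*log2(M-1) = 0.300171 + 0.115948 + 0.455806 = 0.8719

0.8719 bits


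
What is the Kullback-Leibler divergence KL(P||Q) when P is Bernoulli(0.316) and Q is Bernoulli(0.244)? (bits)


KL = p*log2(p/q) + (1-p)*log2((1-p)/(1-q)) = 0.316*log2(0.316/0.244) + 0.684*log2(0.684/0.756) = 0.0191

0.0191 bits


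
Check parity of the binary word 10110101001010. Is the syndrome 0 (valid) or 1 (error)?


Syndrome = XOR of all bits = 1 XOR 0 XOR 1 XOR 1 XOR 0 XOR 1 XOR 0 XOR 1 XOR 0 XOR 0 XOR 1 XOR 0 XOR 1 XOR 0 = 1

1


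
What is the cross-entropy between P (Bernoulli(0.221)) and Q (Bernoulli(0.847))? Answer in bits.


H(P,Q) = -p*log2(q) - (1-p)*log2(1-q). -0.221*log2(0.847) = 0.052944; -0.779*log2(0.153) = 2.109841. H(P,Q) = 0.052944 + 2.109841 = 2.1628

2.1628 bits


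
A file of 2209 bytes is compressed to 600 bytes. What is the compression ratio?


Ratio = original / compressed = 2209 / 600 = 3.6817

3.6817


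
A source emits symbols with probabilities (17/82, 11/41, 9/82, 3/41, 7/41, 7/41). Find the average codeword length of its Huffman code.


Huffman construction (repeatedly merge the two least-probable nodes; each merge adds 1 bit to every symbol beneath it): 3/41 + 9/82 = 15/82; 7/41 + 7/41 = 14/41; 15/82 + 17/82 = 16/41; 11/41 + 14/41 = 25/41; 16/41 + 25/41 = 1. Resulting codeword lengths (in the order the probabilities were given): (2, 2, 3, 3, 3, 3). L_avg = sum(p_i * l_i) = 17/82*2 + 11/41*2 + 9/82*3 + 3/41*3 + 7/41*3 + 7/41*3 = 207/82 = 2.5244

2.5244 bits


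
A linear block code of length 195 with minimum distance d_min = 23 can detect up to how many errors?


Detection capability = d_min - 1 = 23 - 1 = 22

22 errors


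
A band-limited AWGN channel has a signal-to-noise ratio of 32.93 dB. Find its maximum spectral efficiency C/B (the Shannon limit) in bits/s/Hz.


SNR_linear = 10^(32.93/10) = 1963.3603; C/B = log2(1 + SNR_linear) = log2(1 + 1963.3603) = 10.9398

10.9398 bits/s/Hz


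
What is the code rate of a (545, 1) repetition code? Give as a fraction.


Rate = k/n = 1/545

1/545


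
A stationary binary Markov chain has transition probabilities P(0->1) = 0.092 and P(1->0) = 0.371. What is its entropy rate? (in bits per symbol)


Stationary distribution: pi_0 = p10/(p01+p10) = 0.8013, pi_1 = 0.1987. Entropy rate H' = pi_0*H(p01) + pi_1*H(p10) = 0.8013*0.4431 + 0.1987*0.9514 = 0.5441

0.5441 bits/symbol


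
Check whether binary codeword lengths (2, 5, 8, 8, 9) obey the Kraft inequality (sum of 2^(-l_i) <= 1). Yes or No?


Kraft sum = sum(2^(-l_i)) = 0.291, need <= 1. Result: satisfied (a binary prefix-free code with these lengths exists)

Yes


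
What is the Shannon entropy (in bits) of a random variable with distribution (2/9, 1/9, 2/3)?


H = -sum(p_i * log2(p_i)). Terms: -(2/9)*log2(2/9) = 0.482206; -(1/9)*log2(1/9) = 0.352214; -(2/3)*log2(2/3) = 0.389975. H = 0.482206 + 0.352214 + 0.389975 = 1.2244

1.2244 bits


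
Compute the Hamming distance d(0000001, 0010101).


Count differing positions: . . ^ . ^ . . = 2 differences

2


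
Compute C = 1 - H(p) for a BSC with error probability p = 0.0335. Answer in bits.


H(p) = -p*log2(p) - (1-p)*log2(1-p) = -0.0335*log2(0.0335) - 0.9665*log2(0.9665) = 0.164140 + 0.047512 = 0.2117. C = 1 - H(p) = 1 - 0.2117 = 0.7883

0.7883 bits


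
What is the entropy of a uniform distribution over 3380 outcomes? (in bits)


H = log2(n) = log2(3380) = 11.7228

11.7228 bits


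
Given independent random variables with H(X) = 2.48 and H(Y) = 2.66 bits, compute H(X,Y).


For independent variables, H(X,Y) = H(X) + H(Y) = 2.48 + 2.66 = 5.14

5.14 bits


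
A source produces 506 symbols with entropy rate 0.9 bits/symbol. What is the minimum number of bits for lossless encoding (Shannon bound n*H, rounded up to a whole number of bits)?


Minimum bits >= n * H = 506 * 0.9 = 455.4, rounded up to a whole number of bits = 456

456 bits


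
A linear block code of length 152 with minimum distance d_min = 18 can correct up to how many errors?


Correction capability = floor((d-1)/2) = floor((18-1)/2) = 8

8 errors


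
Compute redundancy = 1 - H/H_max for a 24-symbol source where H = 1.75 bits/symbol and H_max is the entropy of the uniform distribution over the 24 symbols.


H_max = log2(K) = log2(24) = 4.585 bits/symbol. Redundancy = 1 - H/H_max = 1 - 1.75/4.585 = 1 - 0.3817 = 0.6183

0.6183


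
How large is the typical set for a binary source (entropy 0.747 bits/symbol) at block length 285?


log2|A_typical| = nH = 285 * 0.747 = 212.895, so |A_typical| ~ 2^212.895 = 1.224e+64

1.224e+64


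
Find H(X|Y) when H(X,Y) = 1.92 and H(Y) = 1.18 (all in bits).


H(X|Y) = H(X,Y) - H(Y) = 1.92 - 1.18 = 0.74

0.74 bits


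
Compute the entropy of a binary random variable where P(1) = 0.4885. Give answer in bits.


H = -p*log2(p) - (1-p)*log2(1-p). -0.4885*log2(0.4885) = 0.504899; -0.5115*log2(0.5115) = 0.494720. H = 0.504899 + 0.494720 = 0.9996

0.9996 bits


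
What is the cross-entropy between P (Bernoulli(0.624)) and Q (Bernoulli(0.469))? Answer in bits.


H(P,Q) = -p*log2(q) - (1-p)*log2(1-q). -0.624*log2(0.469) = 0.681620; -0.376*log2(0.531) = 0.343369. H(P,Q) = 0.681620 + 0.343369 = 1.025

1.025 bits


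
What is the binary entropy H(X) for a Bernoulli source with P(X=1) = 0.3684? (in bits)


H = -p*log2(p) - (1-p)*log2(1-p). -0.3684*log2(0.3684) = 0.530737; -0.6316*log2(0.6316) = 0.418698. H = 0.530737 + 0.418698 = 0.9494

0.9494 bits


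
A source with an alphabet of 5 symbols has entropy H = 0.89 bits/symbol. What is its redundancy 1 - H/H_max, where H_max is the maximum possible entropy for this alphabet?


H_max = log2(K) = log2(5) = 2.3219 bits/symbol. Redundancy = 1 - H/H_max = 1 - 0.89/2.3219 = 1 - 0.3833 = 0.6167

0.6167


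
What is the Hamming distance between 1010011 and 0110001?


Count differing positions: ^ ^ . . . ^ . = 3 differences

3


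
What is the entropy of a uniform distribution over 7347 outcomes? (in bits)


H = log2(n) = log2(7347) = 12.8429

12.8429 bits


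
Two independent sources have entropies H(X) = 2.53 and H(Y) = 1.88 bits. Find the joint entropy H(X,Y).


For independent variables, H(X,Y) = H(X) + H(Y) = 2.53 + 1.88 = 4.41

4.41 bits


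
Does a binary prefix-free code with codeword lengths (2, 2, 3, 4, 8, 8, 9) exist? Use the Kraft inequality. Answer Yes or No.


Kraft sum = sum(2^(-l_i)) = 0.6973, need <= 1. Result: satisfied (a binary prefix-free code with these lengths exists)

Yes


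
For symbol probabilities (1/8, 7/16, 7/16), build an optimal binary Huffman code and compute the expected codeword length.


Huffman construction (repeatedly merge the two least-probable nodes; each merge adds 1 bit to every symbol beneath it): 1/8 + 7/16 = 9/16; 7/16 + 9/16 = 1. Resulting codeword lengths (in the order the probabilities were given): (2, 2, 1). L_avg = sum(p_i * l_i) = 1/8*2 + 7/16*2 + 7/16*1 = 25/16 = 1.5625

1.5625 bits


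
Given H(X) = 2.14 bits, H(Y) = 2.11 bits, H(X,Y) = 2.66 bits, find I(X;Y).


I(X;Y) = H(X) + H(Y) - H(X,Y) = 2.14 + 2.11 - 2.66 = 1.59

1.59 bits


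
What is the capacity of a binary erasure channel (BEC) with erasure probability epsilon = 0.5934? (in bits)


C = 1 - epsilon = 1 - 0.5934 = 0.4066

0.4066 bits


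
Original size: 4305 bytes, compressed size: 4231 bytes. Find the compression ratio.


Ratio = original / compressed = 4305 / 4231 = 1.0175

1.0175


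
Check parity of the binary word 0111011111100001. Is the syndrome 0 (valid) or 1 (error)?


Syndrome = XOR of all bits = 0 XOR 1 XOR 1 XOR 1 XOR 0 XOR 1 XOR 1 XOR 1 XOR 1 XOR 1 XOR 1 XOR 0 XOR 0 XOR 0 XOR 0 XOR 1 = 0

0


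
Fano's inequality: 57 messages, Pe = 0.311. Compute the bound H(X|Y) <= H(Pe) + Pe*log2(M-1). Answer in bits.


H(Pe) = -Pe*log2(Pe) - (1-Pe)*log2(1-Pe) = -0.311*log2(0.311) - 0.689*log2(0.689) = 0.524039 + 0.370285 = 0.8943. Pe*log2(M-1) = 0.311*log2(56) = 1.806087. Bound = H(Pe) + Pe*log2(M-1) = 0.524039 + 0.370285 + 1.806087 = 2.7004

2.7004 bits


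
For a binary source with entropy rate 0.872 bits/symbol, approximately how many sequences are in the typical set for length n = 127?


log2|A_typical| = nH = 127 * 0.872 = 110.744, so |A_typical| ~ 2^110.744 = 2.174e+33

2.174e+33


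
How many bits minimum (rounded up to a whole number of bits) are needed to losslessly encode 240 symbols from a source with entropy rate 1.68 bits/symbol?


Minimum bits >= n * H = 240 * 1.68 = 403.2, rounded up to a whole number of bits = 404

404 bits


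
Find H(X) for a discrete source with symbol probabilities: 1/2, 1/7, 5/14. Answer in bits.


H = -sum(p_i * log2(p_i)). Terms: -(1/2)*log2(1/2) = 0.500000; -(1/7)*log2(1/7) = 0.401051; -(5/14)*log2(5/14) = 0.530510. H = 0.500000 + 0.401051 + 0.530510 = 1.4316

1.4316 bits


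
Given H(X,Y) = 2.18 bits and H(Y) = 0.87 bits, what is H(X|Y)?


H(X|Y) = H(X,Y) - H(Y) = 2.18 - 0.87 = 1.31

1.31 bits


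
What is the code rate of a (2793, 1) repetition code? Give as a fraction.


Rate = k/n = 1/2793

1/2793


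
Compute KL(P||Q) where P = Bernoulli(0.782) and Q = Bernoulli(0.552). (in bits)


KL = p*log2(p/q) + (1-p)*log2((1-p)/(1-q)) = 0.782*log2(0.782/0.552) + 0.218*log2(0.218/0.448) = 0.1664

0.1664 bits


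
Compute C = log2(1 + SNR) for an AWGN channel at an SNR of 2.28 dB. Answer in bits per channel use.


SNR_linear = 10^(2.28/10) = 1.6904; C = log2(1 + SNR_linear) = log2(1 + 1.6904) = 1.4278

1.4278 bits/channel use


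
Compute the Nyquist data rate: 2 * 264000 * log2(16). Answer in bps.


Rate = 2 * B * log2(M) = 2 * 264000 * 4.0 = 2112000.0

2112000.0 bps


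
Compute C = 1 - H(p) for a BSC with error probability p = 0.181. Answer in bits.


H(p) = -p*log2(p) - (1-p)*log2(1-p) = -0.181*log2(0.181) - 0.819*log2(0.819) = 0.446335 + 0.235925 = 0.6823. C = 1 - H(p) = 1 - 0.6823 = 0.3177

0.3177 bits


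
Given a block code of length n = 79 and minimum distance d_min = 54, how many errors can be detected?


Detection capability = d_min - 1 = 54 - 1 = 53

53 errors


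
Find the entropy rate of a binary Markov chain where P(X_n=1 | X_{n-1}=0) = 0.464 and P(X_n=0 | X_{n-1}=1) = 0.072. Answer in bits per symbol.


Stationary distribution: pi_0 = p10/(p01+p10) = 0.1343, pi_1 = 0.8657. Entropy rate H' = pi_0*H(p01) + pi_1*H(p10) = 0.1343*0.9963 + 0.8657*0.3733 = 0.457

0.457 bits/symbol


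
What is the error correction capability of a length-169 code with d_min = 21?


Correction capability = floor((d-1)/2) = floor((21-1)/2) = 10

10 errors


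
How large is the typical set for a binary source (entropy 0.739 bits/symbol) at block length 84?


log2|A_typical| = nH = 84 * 0.739 = 62.076, so |A_typical| ~ 2^62.076 = 4.861e+18

4.861e+18


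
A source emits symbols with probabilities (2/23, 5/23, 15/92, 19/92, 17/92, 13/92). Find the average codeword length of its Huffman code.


Huffman construction (repeatedly merge the two least-probable nodes; each merge adds 1 bit to every symbol beneath it): 2/23 + 13/92 = 21/92; 15/92 + 17/92 = 8/23; 19/92 + 5/23 = 39/92; 21/92 + 8/23 = 53/92; 39/92 + 53/92 = 1. Resulting codeword lengths (in the order the probabilities were given): (3, 2, 3, 2, 3, 3). L_avg = sum(p_i * l_i) = 2/23*3 + 5/23*2 + 15/92*3 + 19/92*2 + 17/92*3 + 13/92*3 = 237/92 = 2.5761

2.5761 bits


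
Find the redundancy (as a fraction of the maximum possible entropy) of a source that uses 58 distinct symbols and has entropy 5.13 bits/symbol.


H_max = log2(K) = log2(58) = 5.858 bits/symbol. Redundancy = 1 - H/H_max = 1 - 5.13/5.858 = 1 - 0.8757 = 0.1243

0.1243


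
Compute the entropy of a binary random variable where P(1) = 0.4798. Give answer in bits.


H = -p*log2(p) - (1-p)*log2(1-p). -0.4798*log2(0.4798) = 0.508346; -0.5202*log2(0.5202) = 0.490477. H = 0.508346 + 0.490477 = 0.9988

0.9988 bits


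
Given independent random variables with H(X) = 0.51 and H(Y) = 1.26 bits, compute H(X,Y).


For independent variables, H(X,Y) = H(X) + H(Y) = 0.51 + 1.26 = 1.77

1.77 bits


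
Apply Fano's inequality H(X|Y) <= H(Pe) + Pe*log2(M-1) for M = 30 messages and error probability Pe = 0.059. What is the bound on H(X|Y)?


H(Pe) = -Pe*log2(Pe) - (1-Pe)*log2(1-Pe) = -0.059*log2(0.059) - 0.941*log2(0.941) = 0.240905 + 0.082557 = 0.3235. Pe*log2(M-1) = 0.059*log2(29) = 0.286621. Bound = H(Pe) + Pe*log2(M-1) = 0.240905 + 0.082557 + 0.286621 = 0.6101

0.6101 bits


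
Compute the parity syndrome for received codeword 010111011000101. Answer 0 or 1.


Syndrome = XOR of all bits = 0 XOR 1 XOR 0 XOR 1 XOR 1 XOR 1 XOR 0 XOR 1 XOR 1 XOR 0 XOR 0 XOR 0 XOR 1 XOR 0 XOR 1 = 0

0


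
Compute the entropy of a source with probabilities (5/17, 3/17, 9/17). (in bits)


H = -sum(p_i * log2(p_i)). Terms: -(5/17)*log2(5/17) = 0.519275; -(3/17)*log2(3/17) = 0.441618; -(9/17)*log2(9/17) = 0.485755. H = 0.519275 + 0.441618 + 0.485755 = 1.4466

1.4466 bits


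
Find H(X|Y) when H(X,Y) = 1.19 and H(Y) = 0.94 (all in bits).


H(X|Y) = H(X,Y) - H(Y) = 1.19 - 0.94 = 0.25

0.25 bits


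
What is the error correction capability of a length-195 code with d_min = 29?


Correction capability = floor((d-1)/2) = floor((29-1)/2) = 14

14 errors


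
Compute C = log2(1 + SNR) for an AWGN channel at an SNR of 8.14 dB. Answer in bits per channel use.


SNR_linear = 10^(8.14/10) = 6.5163; C = log2(1 + SNR_linear) = log2(1 + 6.5163) = 2.91

2.91 bits/channel use


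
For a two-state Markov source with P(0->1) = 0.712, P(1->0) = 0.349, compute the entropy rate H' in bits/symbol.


Stationary distribution: pi_0 = p10/(p01+p10) = 0.3289, pi_1 = 0.6711. Entropy rate H' = pi_0*H(p01) + pi_1*H(p10) = 0.3289*0.8661 + 0.6711*0.9332 = 0.9111

0.9111 bits/symbol


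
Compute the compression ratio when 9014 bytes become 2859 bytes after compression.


Ratio = original / compressed = 9014 / 2859 = 3.1529

3.1529


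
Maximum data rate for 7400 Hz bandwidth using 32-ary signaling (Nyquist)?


Rate = 2 * B * log2(M) = 2 * 7400 * 5.0 = 74000.0

74000.0 bps


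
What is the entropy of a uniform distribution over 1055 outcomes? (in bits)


H = log2(n) = log2(1055) = 10.043

10.043 bits


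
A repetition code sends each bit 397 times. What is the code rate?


Rate = k/n = 1/397

1/397


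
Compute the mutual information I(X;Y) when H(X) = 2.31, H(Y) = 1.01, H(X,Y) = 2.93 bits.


I(X;Y) = H(X) + H(Y) - H(X,Y) = 2.31 + 1.01 - 2.93 = 0.39

0.39 bits


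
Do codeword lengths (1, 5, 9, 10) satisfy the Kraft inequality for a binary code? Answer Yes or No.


Kraft sum = sum(2^(-l_i)) = 0.5342, need <= 1. Result: satisfied (a binary prefix-free code with these lengths exists)

Yes


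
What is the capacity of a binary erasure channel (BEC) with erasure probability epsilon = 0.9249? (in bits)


C = 1 - epsilon = 1 - 0.9249 = 0.0751

0.0751 bits


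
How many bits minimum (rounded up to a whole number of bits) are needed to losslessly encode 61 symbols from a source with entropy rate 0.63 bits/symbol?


Minimum bits >= n * H = 61 * 0.63 = 38.43, rounded up to a whole number of bits = 39

39 bits


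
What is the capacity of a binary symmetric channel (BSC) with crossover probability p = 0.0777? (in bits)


H(p) = -p*log2(p) - (1-p)*log2(1-p) = -0.0777*log2(0.0777) - 0.9223*log2(0.9223) = 0.286398 + 0.107625 = 0.394. C = 1 - H(p) = 1 - 0.394 = 0.606

0.606 bits


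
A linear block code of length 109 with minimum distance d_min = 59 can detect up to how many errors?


Detection capability = d_min - 1 = 59 - 1 = 58

58 errors


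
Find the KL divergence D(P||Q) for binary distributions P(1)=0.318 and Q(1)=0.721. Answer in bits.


KL = p*log2(p/q) + (1-p)*log2((1-p)/(1-q)) = 0.318*log2(0.318/0.721) + 0.682*log2(0.682/0.279) = 0.5039

0.5039 bits


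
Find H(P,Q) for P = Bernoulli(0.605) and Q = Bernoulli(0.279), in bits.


H(P,Q) = -p*log2(q) - (1-p)*log2(1-q). -0.605*log2(0.279) = 1.114206; -0.395*log2(0.721) = 0.186412. H(P,Q) = 1.114206 + 0.186412 = 1.3006

1.3006 bits


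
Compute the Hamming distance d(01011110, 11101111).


Count differing positions: ^ . ^ ^ . . . ^ = 4 differences

4


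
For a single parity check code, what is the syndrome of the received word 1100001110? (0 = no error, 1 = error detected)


Syndrome = XOR of all bits = 1 XOR 1 XOR 0 XOR 0 XOR 0 XOR 0 XOR 1 XOR 1 XOR 1 XOR 0 = 1

1


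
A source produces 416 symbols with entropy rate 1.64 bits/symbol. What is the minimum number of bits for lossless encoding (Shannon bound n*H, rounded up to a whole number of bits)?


Minimum bits >= n * H = 416 * 1.64 = 682.24, rounded up to a whole number of bits = 683

683 bits


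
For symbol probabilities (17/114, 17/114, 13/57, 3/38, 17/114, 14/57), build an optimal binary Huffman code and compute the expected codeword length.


Huffman construction (repeatedly merge the two least-probable nodes; each merge adds 1 bit to every symbol beneath it): 3/38 + 17/114 = 13/57; 17/114 + 17/114 = 17/57; 13/57 + 13/57 = 26/57; 14/57 + 17/57 = 31/57; 26/57 + 31/57 = 1. Resulting codeword lengths (in the order the probabilities were given): (3, 3, 2, 3, 3, 2). L_avg = sum(p_i * l_i) = 17/114*3 + 17/114*3 + 13/57*2 + 3/38*3 + 17/114*3 + 14/57*2 = 48/19 = 2.5263

2.5263 bits


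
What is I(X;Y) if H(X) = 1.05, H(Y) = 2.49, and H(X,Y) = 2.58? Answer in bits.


I(X;Y) = H(X) + H(Y) - H(X,Y) = 1.05 + 2.49 - 2.58 = 0.96

0.96 bits


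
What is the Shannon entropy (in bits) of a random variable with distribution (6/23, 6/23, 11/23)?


H = -sum(p_i * log2(p_i)). Terms: -(6/23)*log2(6/23) = 0.505722; -(6/23)*log2(6/23) = 0.505722; -(11/23)*log2(11/23) = 0.508932. H = 0.505722 + 0.505722 + 0.508932 = 1.5204

1.5204 bits


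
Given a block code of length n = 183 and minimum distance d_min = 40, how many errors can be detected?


Detection capability = d_min - 1 = 40 - 1 = 39

39 errors


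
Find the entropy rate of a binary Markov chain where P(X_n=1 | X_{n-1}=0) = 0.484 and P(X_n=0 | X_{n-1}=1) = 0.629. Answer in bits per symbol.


Stationary distribution: pi_0 = p10/(p01+p10) = 0.5651, pi_1 = 0.4349. Entropy rate H' = pi_0*H(p01) + pi_1*H(p10) = 0.5651*0.9993 + 0.4349*0.9514 = 0.9785

0.9785 bits/symbol


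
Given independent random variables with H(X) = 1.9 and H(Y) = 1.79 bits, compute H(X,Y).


For independent variables, H(X,Y) = H(X) + H(Y) = 1.9 + 1.79 = 3.69

3.69 bits


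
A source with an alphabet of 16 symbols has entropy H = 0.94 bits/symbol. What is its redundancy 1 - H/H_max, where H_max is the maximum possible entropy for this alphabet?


H_max = log2(K) = log2(16) = 4.0 bits/symbol. Redundancy = 1 - H/H_max = 1 - 0.94/4.0 = 1 - 0.235 = 0.765

0.765


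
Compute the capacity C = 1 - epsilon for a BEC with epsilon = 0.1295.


C = 1 - epsilon = 1 - 0.1295 = 0.8705

0.8705 bits


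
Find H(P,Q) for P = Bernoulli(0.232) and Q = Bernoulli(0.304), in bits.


H(P,Q) = -p*log2(q) - (1-p)*log2(1-q). -0.232*log2(0.304) = 0.398543; -0.768*log2(0.696) = 0.401542. H(P,Q) = 0.398543 + 0.401542 = 0.8001

0.8001 bits


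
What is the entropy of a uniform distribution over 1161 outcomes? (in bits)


H = log2(n) = log2(1161) = 10.1812

10.1812 bits


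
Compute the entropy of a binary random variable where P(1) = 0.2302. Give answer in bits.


H = -p*log2(p) - (1-p)*log2(1-p). -0.2302*log2(0.2302) = 0.487803; -0.7698*log2(0.7698) = 0.290557. H = 0.487803 + 0.290557 = 0.7784

0.7784 bits


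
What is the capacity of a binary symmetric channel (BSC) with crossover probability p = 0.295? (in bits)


H(p) = -p*log2(p) - (1-p)*log2(1-p) = -0.295*log2(0.295) - 0.705*log2(0.705) = 0.519558 + 0.355535 = 0.8751. C = 1 - H(p) = 1 - 0.8751 = 0.1249

0.1249 bits


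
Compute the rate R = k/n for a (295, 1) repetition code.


Rate = k/n = 1/295

1/295


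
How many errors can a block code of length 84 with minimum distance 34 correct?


Correction capability = floor((d-1)/2) = floor((34-1)/2) = 16

16 errors


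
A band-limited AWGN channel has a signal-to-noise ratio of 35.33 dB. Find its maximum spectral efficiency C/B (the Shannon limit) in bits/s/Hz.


SNR_linear = 10^(35.33/10) = 3411.9291; C/B = log2(1 + SNR_linear) = log2(1 + 3411.9291) = 11.7368

11.7368 bits/s/Hz


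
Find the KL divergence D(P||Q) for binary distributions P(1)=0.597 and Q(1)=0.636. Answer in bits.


KL = p*log2(p/q) + (1-p)*log2((1-p)/(1-q)) = 0.597*log2(0.597/0.636) + 0.403*log2(0.403/0.364) = 0.0047

0.0047 bits


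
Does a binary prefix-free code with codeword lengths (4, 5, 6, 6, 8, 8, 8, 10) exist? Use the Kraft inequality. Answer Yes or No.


Kraft sum = sum(2^(-l_i)) = 0.1377, need <= 1. Result: satisfied (a binary prefix-free code with these lengths exists)

Yes


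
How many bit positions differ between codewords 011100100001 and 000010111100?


Count differing positions: . ^ ^ ^ ^ . . ^ ^ ^ . ^ = 8 differences

8


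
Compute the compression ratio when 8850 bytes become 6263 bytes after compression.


Ratio = original / compressed = 8850 / 6263 = 1.4131

1.4131


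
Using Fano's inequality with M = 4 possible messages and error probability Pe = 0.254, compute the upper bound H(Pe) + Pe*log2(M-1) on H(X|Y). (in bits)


H(Pe) = -Pe*log2(Pe) - (1-Pe)*log2(1-Pe) = -0.254*log2(0.254) - 0.746*log2(0.746) = 0.502183 + 0.315373 = 0.8176. Pe*log2(M-1) = 0.254*log2(3) = 0.402580. Bound = H(Pe) + Pe*log2(M-1) = 0.502183 + 0.315373 + 0.402580 = 1.2201

1.2201 bits


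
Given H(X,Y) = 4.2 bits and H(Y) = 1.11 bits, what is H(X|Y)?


H(X|Y) = H(X,Y) - H(Y) = 4.2 - 1.11 = 3.09

3.09 bits


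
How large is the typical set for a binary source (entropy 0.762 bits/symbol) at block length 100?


log2|A_typical| = nH = 100 * 0.762 = 76.2, so |A_typical| ~ 2^76.2 = 8.679e+22

8.679e+22


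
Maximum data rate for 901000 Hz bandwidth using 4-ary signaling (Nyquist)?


Rate = 2 * B * log2(M) = 2 * 901000 * 2.0 = 3604000.0

3604000.0 bps


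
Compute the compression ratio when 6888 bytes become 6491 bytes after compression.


Ratio = original / compressed = 6888 / 6491 = 1.0612

1.0612


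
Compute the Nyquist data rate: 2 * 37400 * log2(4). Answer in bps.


Rate = 2 * B * log2(M) = 2 * 37400 * 2.0 = 149600.0

149600.0 bps


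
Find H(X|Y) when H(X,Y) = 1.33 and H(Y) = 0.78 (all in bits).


H(X|Y) = H(X,Y) - H(Y) = 1.33 - 0.78 = 0.55

0.55 bits


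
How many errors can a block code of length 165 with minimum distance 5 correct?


Correction capability = floor((d-1)/2) = floor((5-1)/2) = 2

2 errors


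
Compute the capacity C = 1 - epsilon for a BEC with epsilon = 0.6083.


C = 1 - epsilon = 1 - 0.6083 = 0.3917

0.3917 bits


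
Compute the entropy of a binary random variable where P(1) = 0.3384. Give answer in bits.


H = -p*log2(p) - (1-p)*log2(1-p). -0.3384*log2(0.3384) = 0.528986; -0.6616*log2(0.6616) = 0.394293. H = 0.528986 + 0.394293 = 0.9233

0.9233 bits


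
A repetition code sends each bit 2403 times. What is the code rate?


Rate = k/n = 1/2403

1/2403


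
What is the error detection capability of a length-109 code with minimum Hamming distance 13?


Detection capability = d_min - 1 = 13 - 1 = 12

12 errors


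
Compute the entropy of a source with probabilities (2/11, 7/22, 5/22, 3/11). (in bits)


H = -sum(p_i * log2(p_i)). Terms: -(2/11)*log2(2/11) = 0.447169; -(7/22)*log2(7/22) = 0.525661; -(5/22)*log2(5/22) = 0.485796; -(3/11)*log2(3/11) = 0.511219. H = 0.447169 + 0.525661 + 0.485796 + 0.511219 = 1.9698

1.9698 bits


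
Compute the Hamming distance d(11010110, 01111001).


Count differing positions: ^ . ^ . ^ ^ ^ ^ = 6 differences

6


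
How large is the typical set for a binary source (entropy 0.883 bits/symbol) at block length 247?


log2|A_typical| = nH = 247 * 0.883 = 218.101, so |A_typical| ~ 2^218.101 = 4.518e+65

4.518e+65


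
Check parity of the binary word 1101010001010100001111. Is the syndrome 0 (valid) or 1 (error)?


Syndrome = XOR of all bits = 1 XOR 1 XOR 0 XOR 1 XOR 0 XOR 1 XOR 0 XOR 0 XOR 0 XOR 1 XOR 0 XOR 1 XOR 0 XOR 1 XOR 0 XOR 0 XOR 0 XOR 0 XOR 1 XOR 1 XOR 1 XOR 1 = 1

1


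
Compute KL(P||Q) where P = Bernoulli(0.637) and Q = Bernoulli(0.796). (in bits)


KL = p*log2(p/q) + (1-p)*log2((1-p)/(1-q)) = 0.637*log2(0.637/0.796) + 0.363*log2(0.363/0.204) = 0.097

0.097 bits


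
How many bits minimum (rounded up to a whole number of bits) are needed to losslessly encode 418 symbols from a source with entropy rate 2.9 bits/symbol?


Minimum bits >= n * H = 418 * 2.9 = 1212.2, rounded up to a whole number of bits = 1213

1213 bits


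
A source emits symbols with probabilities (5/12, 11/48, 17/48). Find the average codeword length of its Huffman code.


Huffman construction (repeatedly merge the two least-probable nodes; each merge adds 1 bit to every symbol beneath it): 11/48 + 17/48 = 7/12; 5/12 + 7/12 = 1. Resulting codeword lengths (in the order the probabilities were given): (1, 2, 2). L_avg = sum(p_i * l_i) = 5/12*1 + 11/48*2 + 17/48*2 = 19/12 = 1.5833

1.5833 bits


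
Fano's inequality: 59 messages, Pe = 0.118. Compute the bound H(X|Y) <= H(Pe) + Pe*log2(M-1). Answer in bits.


H(Pe) = -Pe*log2(Pe) - (1-Pe)*log2(1-Pe) = -0.118*log2(0.118) - 0.882*log2(0.882) = 0.363811 + 0.159774 = 0.5236. Pe*log2(M-1) = 0.118*log2(58) = 0.691242. Bound = H(Pe) + Pe*log2(M-1) = 0.363811 + 0.159774 + 0.691242 = 1.2148

1.2148 bits


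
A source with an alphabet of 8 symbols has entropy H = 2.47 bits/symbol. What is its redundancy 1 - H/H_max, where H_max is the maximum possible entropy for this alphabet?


H_max = log2(K) = log2(8) = 3.0 bits/symbol. Redundancy = 1 - H/H_max = 1 - 2.47/3.0 = 1 - 0.8233 = 0.1767

0.1767


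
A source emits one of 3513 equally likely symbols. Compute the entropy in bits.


H = log2(n) = log2(3513) = 11.7785

11.7785 bits


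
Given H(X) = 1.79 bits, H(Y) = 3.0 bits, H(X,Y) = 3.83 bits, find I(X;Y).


I(X;Y) = H(X) + H(Y) - H(X,Y) = 1.79 + 3.0 - 3.83 = 0.96

0.96 bits


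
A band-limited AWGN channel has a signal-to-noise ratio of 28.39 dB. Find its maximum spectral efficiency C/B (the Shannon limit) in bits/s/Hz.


SNR_linear = 10^(28.39/10) = 690.2398; C/B = log2(1 + SNR_linear) = log2(1 + 690.2398) = 9.433

9.433 bits/s/Hz


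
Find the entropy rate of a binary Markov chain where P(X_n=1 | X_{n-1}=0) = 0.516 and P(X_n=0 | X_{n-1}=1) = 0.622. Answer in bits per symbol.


Stationary distribution: pi_0 = p10/(p01+p10) = 0.5466, pi_1 = 0.4534. Entropy rate H' = pi_0*H(p01) + pi_1*H(p10) = 0.5466*0.9993 + 0.4534*0.9566 = 0.9799

0.9799 bits/symbol


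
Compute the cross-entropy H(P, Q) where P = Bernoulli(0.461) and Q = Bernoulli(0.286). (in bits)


H(P,Q) = -p*log2(q) - (1-p)*log2(1-q). -0.461*log2(0.286) = 0.832526; -0.539*log2(0.714) = 0.261956. H(P,Q) = 0.832526 + 0.261956 = 1.0945

1.0945 bits


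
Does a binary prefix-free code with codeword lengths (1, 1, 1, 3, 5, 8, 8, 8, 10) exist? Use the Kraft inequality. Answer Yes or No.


Kraft sum = sum(2^(-l_i)) = 1.6689, need <= 1. Result: violated (a binary prefix-free code with these lengths cannot exist)

No


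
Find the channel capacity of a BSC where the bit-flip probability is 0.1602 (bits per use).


H(p) = -p*log2(p) - (1-p)*log2(1-p) = -0.1602*log2(0.1602) - 0.8398*log2(0.8398) = 0.423257 + 0.211531 = 0.6348. C = 1 - H(p) = 1 - 0.6348 = 0.3652

0.3652 bits


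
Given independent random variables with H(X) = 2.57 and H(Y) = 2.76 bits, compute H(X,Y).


For independent variables, H(X,Y) = H(X) + H(Y) = 2.57 + 2.76 = 5.33

5.33 bits


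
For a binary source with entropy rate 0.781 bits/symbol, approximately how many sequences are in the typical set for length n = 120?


log2|A_typical| = nH = 120 * 0.781 = 93.72, so |A_typical| ~ 2^93.72 = 1.631e+28

1.631e+28


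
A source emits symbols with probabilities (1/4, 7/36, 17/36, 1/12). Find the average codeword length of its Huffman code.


Huffman construction (repeatedly merge the two least-probable nodes; each merge adds 1 bit to every symbol beneath it): 1/12 + 7/36 = 5/18; 1/4 + 5/18 = 19/36; 17/36 + 19/36 = 1. Resulting codeword lengths (in the order the probabilities were given): (2, 3, 1, 3). L_avg = sum(p_i * l_i) = 1/4*2 + 7/36*3 + 17/36*1 + 1/12*3 = 65/36 = 1.8056

1.8056 bits


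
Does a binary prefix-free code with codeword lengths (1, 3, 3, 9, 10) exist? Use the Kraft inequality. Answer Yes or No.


Kraft sum = sum(2^(-l_i)) = 0.7529, need <= 1. Result: satisfied (a binary prefix-free code with these lengths exists)

Yes


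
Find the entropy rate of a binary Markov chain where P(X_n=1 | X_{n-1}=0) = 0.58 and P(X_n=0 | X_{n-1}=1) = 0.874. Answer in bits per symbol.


Stationary distribution: pi_0 = p10/(p01+p10) = 0.6011, pi_1 = 0.3989. Entropy rate H' = pi_0*H(p01) + pi_1*H(p10) = 0.6011*0.9815 + 0.3989*0.5464 = 0.8079

0.8079 bits/symbol
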